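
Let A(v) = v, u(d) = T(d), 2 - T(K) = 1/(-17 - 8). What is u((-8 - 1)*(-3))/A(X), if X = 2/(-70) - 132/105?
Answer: -119/75 ≈ -1.5867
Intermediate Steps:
T(K) = 51/25 (T(K) = 2 - 1/(-17 - 8) = 2 - 1/(-25) = 2 - 1*(-1/25) = 2 + 1/25 = 51/25)
u(d) = 51/25
X = -9/7 (X = 2*(-1/70) - 132*1/105 = -1/35 - 44/35 = -9/7 ≈ -1.2857)
u((-8 - 1)*(-3))/A(X) = 51/(25*(-9/7)) = (51/25)*(-7/9) = -119/75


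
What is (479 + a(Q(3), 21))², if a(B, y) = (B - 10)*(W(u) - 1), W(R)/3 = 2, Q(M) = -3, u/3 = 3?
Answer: 171396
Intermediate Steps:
u = 9 (u = 3*3 = 9)
W(R) = 6 (W(R) = 3*2 = 6)
a(B, y) = -50 + 5*B (a(B, y) = (B - 10)*(6 - 1) = (-10 + B)*5 = -50 + 5*B)
(479 + a(Q(3), 21))² = (479 + (-50 + 5*(-3)))² = (479 + (-50 - 15))² = (479 - 65)² = 414² = 171396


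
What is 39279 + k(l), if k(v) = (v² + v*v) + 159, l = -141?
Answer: 79200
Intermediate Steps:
k(v) = 159 + 2*v² (k(v) = (v² + v²) + 159 = 2*v² + 159 = 159 + 2*v²)
39279 + k(l) = 39279 + (159 + 2*(-141)²) = 39279 + (159 + 2*19881) = 39279 + (159 + 39762) = 39279 + 39921 = 79200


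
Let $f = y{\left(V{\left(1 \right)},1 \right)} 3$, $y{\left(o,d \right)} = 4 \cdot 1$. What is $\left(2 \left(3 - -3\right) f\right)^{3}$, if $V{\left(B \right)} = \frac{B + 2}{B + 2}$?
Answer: $2985984$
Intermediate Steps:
$V{\left(B \right)} = 1$ ($V{\left(B \right)} = \frac{2 + B}{2 + B} = 1$)
$y{\left(o,d \right)} = 4$
$f = 12$ ($f = 4 \cdot 3 = 12$)
$\left(2 \left(3 - -3\right) f\right)^{3} = \left(2 \left(3 - -3\right) 12\right)^{3} = \left(2 \left(3 + 3\right) 12\right)^{3} = \left(2 \cdot 6 \cdot 12\right)^{3} = \left(12 \cdot 12\right)^{3} = 144^{3} = 2985984$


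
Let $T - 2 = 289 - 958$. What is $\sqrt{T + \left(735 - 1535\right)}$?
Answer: $3 i \sqrt{163} \approx 38.301 i$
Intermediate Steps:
$T = -667$ ($T = 2 + \left(289 - 958\right) = 2 - 669 = -667$)
$\sqrt{T + \left(735 - 1535\right)} = \sqrt{-667 + \left(735 - 1535\right)} = \sqrt{-667 - 800} = \sqrt{-1467} = 3 i \sqrt{163}$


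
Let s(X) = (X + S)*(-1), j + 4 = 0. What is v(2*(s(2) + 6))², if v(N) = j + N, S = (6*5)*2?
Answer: 13456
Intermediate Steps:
S = 60 (S = 30*2 = 60)
j = -4 (j = -4 + 0 = -4)
s(X) = -60 - X (s(X) = (X + 60)*(-1) = (60 + X)*(-1) = -60 - X)
v(N) = -4 + N
v(2*(s(2) + 6))² = (-4 + 2*((-60 - 1*2) + 6))² = (-4 + 2*((-60 - 2) + 6))² = (-4 + 2*(-62 + 6))² = (-4 + 2*(-56))² = (-4 - 112)² = (-116)² = 13456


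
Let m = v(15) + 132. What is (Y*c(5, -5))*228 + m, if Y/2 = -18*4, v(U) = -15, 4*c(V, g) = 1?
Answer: -8091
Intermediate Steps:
c(V, g) = 1/4 (c(V, g) = (1/4)*1 = 1/4)
m = 117 (m = -15 + 132 = 117)
Y = -144 (Y = 2*(-18*4) = 2*(-72) = -144)
(Y*c(5, -5))*228 + m = -144*1/4*228 + 117 = -36*228 + 117 = -8208 + 117 = -8091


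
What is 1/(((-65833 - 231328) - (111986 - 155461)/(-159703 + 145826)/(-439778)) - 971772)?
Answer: -6102799306/7744043431717023 ≈ -7.8806e-7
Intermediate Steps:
1/(((-65833 - 231328) - (111986 - 155461)/(-159703 + 145826)/(-439778)) - 971772) = 1/((-297161 - (-43475/(-13877))*(-1)/439778) - 971772) = 1/((-297161 - (-43475*(-1/13877))*(-1)/439778) - 971772) = 1/((-297161 - 43475*(-1)/(13877*439778)) - 971772) = 1/((-297161 - 1*(-43475/6102799306)) - 971772) = 1/((-297161 + 43475/6102799306) - 971772) = 1/(-1813513944526791/6102799306 - 971772) = 1/(-7744043431717023/6102799306) = -6102799306/7744043431717023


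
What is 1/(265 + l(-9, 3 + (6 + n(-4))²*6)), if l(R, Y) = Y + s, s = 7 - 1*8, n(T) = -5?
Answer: 1/273 ≈ 0.0036630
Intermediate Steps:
s = -1 (s = 7 - 8 = -1)
l(R, Y) = -1 + Y (l(R, Y) = Y - 1 = -1 + Y)
1/(265 + l(-9, 3 + (6 + n(-4))²*6)) = 1/(265 + (-1 + (3 + (6 - 5)²*6))) = 1/(265 + (-1 + (3 + 1²*6))) = 1/(265 + (-1 + (3 + 1*6))) = 1/(265 + (-1 + (3 + 6))) = 1/(265 + (-1 + 9)) = 1/(265 + 8) = 1/273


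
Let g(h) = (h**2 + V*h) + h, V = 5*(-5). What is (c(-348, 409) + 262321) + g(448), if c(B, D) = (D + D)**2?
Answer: 1121397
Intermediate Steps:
V = -25
c(B, D) = 4*D**2 (c(B, D) = (2*D)**2 = 4*D**2)
g(h) = h**2 - 24*h (g(h) = (h**2 - 25*h) + h = h**2 - 24*h)
(c(-348, 409) + 262321) + g(448) = (4*409**2 + 262321) + 448*(-24 + 448) = (4*167281 + 262321) + 448*424 = (669124 + 262321) + 189952 = 931445 + 189952 = 1121397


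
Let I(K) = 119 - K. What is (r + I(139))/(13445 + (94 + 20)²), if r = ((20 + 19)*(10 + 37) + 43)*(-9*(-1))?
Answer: 16864/26441 ≈ 0.63780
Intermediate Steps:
r = 16884 (r = (39*47 + 43)*9 = (1833 + 43)*9 = 1876*9 = 16884)
(r + I(139))/(13445 + (94 + 20)²) = (16884 + (119 - 1*139))/(13445 + (94 + 20)²) = (16884 + (119 - 139))/(13445 + 114²) = (16884 - 20)/(13445 + 12996) = 16864/26441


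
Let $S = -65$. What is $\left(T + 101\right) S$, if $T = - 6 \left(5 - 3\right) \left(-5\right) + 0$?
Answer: $-10465$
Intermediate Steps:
$T = 60$ ($T = - 6 \cdot 2 \left(-5\right) + 0 = \left(-6\right) \left(-10\right) + 0 = 60 + 0 = 60$)
$\left(T + 101\right) S = \left(60 + 101\right) \left(-65\right) = 161 \left(-65\right) = -10465$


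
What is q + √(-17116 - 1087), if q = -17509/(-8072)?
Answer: 17509/8072 + I*√18203 ≈ 2.1691 + 134.92*I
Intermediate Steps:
q = 17509/8072 (q = -17509*(-1/8072) = 17509/8072 ≈ 2.1691)
q + √(-17116 - 1087) = 17509/8072 + √(-17116 - 1087) = 17509/8072 + √(-18203) = 17509/8072 + I*√18203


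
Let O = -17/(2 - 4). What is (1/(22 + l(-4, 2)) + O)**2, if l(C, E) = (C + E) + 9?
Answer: 245025/3364 ≈ 72.837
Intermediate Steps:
l(C, E) = 9 + C + E
O = 17/2 (O = -17/(-2) = -17*(-1/2) = 17/2 ≈ 8.5000)
(1/(22 + l(-4, 2)) + O)**2 = (1/(22 + (9 - 4 + 2)) + 17/2)**2 = (1/(22 + 7) + 17/2)**2 = (1/29 + 17/2)**2 = (495/58)**2 = 245025/3364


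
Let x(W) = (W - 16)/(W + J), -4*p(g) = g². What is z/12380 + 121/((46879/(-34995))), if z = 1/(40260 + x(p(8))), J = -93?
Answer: -230046403627047389/2546844438431440 ≈ -90.326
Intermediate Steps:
p(g) = -g²/4
x(W) = (-16 + W)/(-93 + W) (x(W) = (W - 16)/(W - 93) = (-16 + W)/(-93 + W))
z = 109/4388372 (z = 1/(40260 + (-16 - ¼*8²)/(-93 - ¼*8²)) = 1/(40260 + (-16 - ¼*64)/(-93 - ¼*64)) = 1/(40260 + (-16 - 16)/(-93 - 16)) = 1/(40260 - 32/(-109)) = 1/(40260 - 1/109*(-32)) = 1/(40260 + 32/109) = 1/(4388372/109) = 109/4388372 ≈ 2.4838e-5)
z/12380 + 121/((46879/(-34995))) = (109/4388372)/12380 + 121/((46879/(-34995))) = (109/4388372)*(1/12380) + 121/((46879*(-1/34995))) = 109/54328045360 + 121/(-46879/34995) = 109/54328045360 + 121*(-34995/46879) = 109/54328045360 - 4234395/46879 = -230046403627047389/2546844438431440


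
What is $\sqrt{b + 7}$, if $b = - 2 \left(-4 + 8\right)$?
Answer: $i \approx 1.0 i$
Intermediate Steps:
$b = -8$ ($b = \left(-2\right) 4 = -8$)
$\sqrt{b + 7} = \sqrt{-8 + 7} = \sqrt{-1} = i$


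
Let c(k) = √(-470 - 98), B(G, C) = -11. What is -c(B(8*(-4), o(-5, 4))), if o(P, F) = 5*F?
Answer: -2*I*√142 ≈ -23.833*I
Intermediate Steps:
c(k) = 2*I*√142 (c(k) = √(-568) = 2*I*√142)
-c(B(8*(-4), o(-5, 4))) = -2*I*√142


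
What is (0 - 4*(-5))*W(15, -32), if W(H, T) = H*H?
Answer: 4500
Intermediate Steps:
W(H, T) = H**2
(0 - 4*(-5))*W(15, -32) = (0 - 4*(-5))*15**2 = (0 + 20)*225 = 20*225 = 4500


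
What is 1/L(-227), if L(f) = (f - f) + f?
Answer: -1/227 ≈ -0.0044053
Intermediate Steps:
L(f) = f (L(f) = 0 + f = f)
1/L(-227) = 1/(-227) = -1/227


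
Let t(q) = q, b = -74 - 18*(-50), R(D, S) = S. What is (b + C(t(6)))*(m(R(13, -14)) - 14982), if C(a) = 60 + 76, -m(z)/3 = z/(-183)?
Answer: -879187192/61 ≈ -1.4413e+7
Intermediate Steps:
m(z) = z/61 (m(z) = -3*z/(-183) = -3*z*(-1)/183 = -(-1)*z/61 = z/61)
b = 826 (b = -74 + 900 = 826)
C(a) = 136
(b + C(t(6)))*(m(R(13, -14)) - 14982) = (826 + 136)*((1/61)*(-14) - 14982) = 962*(-14/61 - 14982) = 962*(-913916/61) = -879187192/61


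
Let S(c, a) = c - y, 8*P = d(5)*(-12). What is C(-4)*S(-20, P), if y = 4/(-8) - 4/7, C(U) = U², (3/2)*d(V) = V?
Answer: -2120/7 ≈ -302.86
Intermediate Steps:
d(V) = 2*V/3
y = -15/14 (y = 4*(-⅛) - 4*⅐ = -½ - 4/7 = -15/14 ≈ -1.0714)
P = -5 (P = (((⅔)*5)*(-12))/8 = ((10/3)*(-12))/8 = (⅛)*(-40) = -5)
S(c, a) = 15/14 + c (S(c, a) = c - 1*(-15/14) = c + 15/14 = 15/14 + c)
C(-4)*S(-20, P) = (-4)²*(15/14 - 20) = 16*(-265/14) = -2120/7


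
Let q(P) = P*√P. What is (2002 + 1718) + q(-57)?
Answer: 3720 - 57*I*√57 ≈ 3720.0 - 430.34*I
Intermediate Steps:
q(P) = P^(3/2)
(2002 + 1718) + q(-57) = (2002 + 1718) + (-57)^(3/2) = 3720 - 57*I*√57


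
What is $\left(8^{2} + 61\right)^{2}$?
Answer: $15625$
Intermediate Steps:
$\left(8^{2} + 61\right)^{2} = \left(64 + 61\right)^{2} = 125^{2} = 15625$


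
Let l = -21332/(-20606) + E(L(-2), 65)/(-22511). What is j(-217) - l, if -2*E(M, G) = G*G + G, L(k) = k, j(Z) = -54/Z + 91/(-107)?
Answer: -9327916104336/5385202011427 ≈ -1.7321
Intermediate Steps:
j(Z) = -91/107 - 54/Z (j(Z) = -54/Z + 91*(-1/107) = -54/Z - 91/107 = -91/107 - 54/Z)
E(M, G) = -G/2 - G²/2 (E(M, G) = -(G*G + G)/2 = -(G² + G)/2 = -(G + G²)/2 = -G/2 - G²/2)
l = 262202261/231930833 (l = -21332/(-20606) - ½*65*(1 + 65)/(-22511) = -21332*(-1/20606) - ½*65*66*(-1/22511) = 10666/10303 - 2145*(-1/22511) = 10666/10303 + 2145/22511 = 262202261/231930833 ≈ 1.1305)
j(-217) - l = (-91/107 - 54/(-217)) - 1*262202261/231930833 = (-91/107 - 54*(-1/217)) - 262202261/231930833 = (-91/107 + 54/217) - 262202261/231930833 = -13969/23219 - 262202261/231930833 = -9327916104336/5385202011427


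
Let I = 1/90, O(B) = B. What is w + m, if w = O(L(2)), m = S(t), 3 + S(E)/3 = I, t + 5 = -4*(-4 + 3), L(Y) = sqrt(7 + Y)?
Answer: -179/30 ≈ -5.9667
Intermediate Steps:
I = 1/90 ≈ 0.011111
t = -1 (t = -5 - 4*(-4 + 3) = -5 - 4*(-1) = -5 + 4 = -1)
S(E) = -269/30 (S(E) = -9 + 3*(1/90) = -9 + 1/30 = -269/30)
m = -269/30 ≈ -8.9667
w = 3 (w = sqrt(7 + 2) = sqrt(9) = 3)
w + m = 3 - 269/30 = -179/30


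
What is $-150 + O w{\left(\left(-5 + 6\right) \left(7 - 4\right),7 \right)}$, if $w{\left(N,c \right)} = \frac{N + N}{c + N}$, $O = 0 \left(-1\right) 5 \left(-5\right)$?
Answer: $-150$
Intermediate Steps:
$O = 0$ ($O = 0 \cdot 5 \left(-5\right) = 0 \left(-5\right) = 0$)
$w{\left(N,c \right)} = \frac{2 N}{N + c}$
$-150 + O w{\left(\left(-5 + 6\right) \left(7 - 4\right),7 \right)} = -150 + 0 \frac{2 \left(-5 + 6\right) \left(7 - 4\right)}{\left(-5 + 6\right) \left(7 - 4\right) + 7} = -150 + 0 \frac{2 \cdot 1 \cdot 3}{1 \cdot 3 + 7} = -150 + 0 \cdot 2 \cdot 3 \frac{1}{3 + 7} = -150 + 0 \cdot 2 \cdot 3 \cdot \frac{1}{10} = -150 + 0 \cdot \frac{3}{5} = -150 + 0 = -150$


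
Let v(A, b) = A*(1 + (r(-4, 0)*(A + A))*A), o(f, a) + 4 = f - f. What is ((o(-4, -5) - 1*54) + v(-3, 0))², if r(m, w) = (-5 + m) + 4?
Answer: 43681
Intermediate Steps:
r(m, w) = -1 + m
o(f, a) = -4 (o(f, a) = -4 + (f - f) = -4 + 0 = -4)
v(A, b) = A*(1 - 10*A²) (v(A, b) = A*(1 + ((-1 - 4)*(A + A))*A) = A*(1 + (-10*A)*A) = A*(1 - 10*A²))
((o(-4, -5) - 1*54) + v(-3, 0))² = ((-4 - 1*54) + (-3 - 10*(-3)³))² = ((-4 - 54) + (-3 - 10*(-27)))² = (-58 + (-3 + 270))² = (-58 + 267)² = 209² = 43681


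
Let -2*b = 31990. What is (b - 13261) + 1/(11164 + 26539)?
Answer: -1103038967/37703 ≈ -29256.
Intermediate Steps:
b = -15995 (b = -1/2*31990 = -15995)
(b - 13261) + 1/(11164 + 26539) = (-15995 - 13261) + 1/(11164 + 26539) = -29256 + 1/37703 = -1103038967/37703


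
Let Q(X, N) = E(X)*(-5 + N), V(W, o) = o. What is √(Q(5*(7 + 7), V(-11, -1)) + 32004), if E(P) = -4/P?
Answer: 2*√9801330/35 ≈ 178.90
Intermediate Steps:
Q(X, N) = -4*(-5 + N)/X (Q(X, N) = (-4/X)*(-5 + N) = -4*(-5 + N)/X)
√(Q(5*(7 + 7), V(-11, -1)) + 32004) = √(4*(5 - 1*(-1))/((5*(7 + 7))) + 32004) = √(4*(5 + 1)/((5*14)) + 32004) = √(4*6/70 + 32004) = √(4*(1/70)*6 + 32004) = √(12/35 + 32004) = √(1120152/35) = 2*√9801330/35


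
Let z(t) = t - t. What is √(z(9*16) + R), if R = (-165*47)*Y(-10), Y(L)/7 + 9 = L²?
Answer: 7*I*√100815 ≈ 2222.6*I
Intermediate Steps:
Y(L) = -63 + 7*L²
z(t) = 0
R = -4939935 (R = (-165*47)*(-63 + 7*(-10)²) = -7755*(-63 + 7*100) = -7755*(-63 + 700) = -7755*637 = -4939935)
√(z(9*16) + R) = √(0 - 4939935) = √(-4939935) = 7*I*√100815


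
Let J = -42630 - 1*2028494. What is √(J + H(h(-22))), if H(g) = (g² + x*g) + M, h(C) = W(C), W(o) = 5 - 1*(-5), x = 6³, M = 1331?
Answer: I*√2067533 ≈ 1437.9*I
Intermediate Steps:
x = 216
W(o) = 10 (W(o) = 5 + 5 = 10)
h(C) = 10
H(g) = 1331 + g² + 216*g (H(g) = (g² + 216*g) + 1331 = 1331 + g² + 216*g)
J = -2071124 (J = -42630 - 2028494 = -2071124)
√(J + H(h(-22))) = √(-2071124 + (1331 + 10² + 216*10)) = √(-2071124 + (1331 + 100 + 2160)) = √(-2071124 + 3591) = √(-2067533) = I*√2067533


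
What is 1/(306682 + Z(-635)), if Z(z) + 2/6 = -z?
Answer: 3/921950 ≈ 3.2540e-6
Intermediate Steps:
Z(z) = -⅓ - z
1/(306682 + Z(-635)) = 1/(306682 + (-⅓ - 1*(-635))) = 1/(306682 + (-⅓ + 635)) = 1/(306682 + 1904/3) = 1/(921950/3) = 3/921950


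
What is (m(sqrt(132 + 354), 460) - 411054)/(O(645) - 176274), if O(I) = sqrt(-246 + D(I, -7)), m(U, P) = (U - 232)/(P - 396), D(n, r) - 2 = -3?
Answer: 289835087157/124290093292 - 793233*sqrt(6)/994320746336 - 9*I*sqrt(1482)/1988641492672 + 3288461*I*sqrt(247)/248580186584 ≈ 2.3319 + 0.00020791*I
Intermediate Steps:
D(n, r) = -1 (D(n, r) = 2 - 3 = -1)
m(U, P) = (-232 + U)/(-396 + P)
O(I) = I*sqrt(247) (O(I) = sqrt(-246 - 1) = sqrt(-247) = I*sqrt(247))
(m(sqrt(132 + 354), 460) - 411054)/(O(645) - 176274) = ((-232 + sqrt(132 + 354))/(-396 + 460) - 411054)/(I*sqrt(247) - 176274) = ((-232 + sqrt(486))/64 - 411054)/(-176274 + I*sqrt(247)) = ((-232 + 9*sqrt(6))/64 - 411054)/(-176274 + I*sqrt(247)) = ((-29/8 + 9*sqrt(6)/64) - 411054)/(-176274 + I*sqrt(247)) = (-3288461/8 + 9*sqrt(6)/64)/(-176274 + I*sqrt(247))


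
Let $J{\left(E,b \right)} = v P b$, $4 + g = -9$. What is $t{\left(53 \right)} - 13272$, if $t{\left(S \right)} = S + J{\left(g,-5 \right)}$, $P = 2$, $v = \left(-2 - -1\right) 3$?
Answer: $-13189$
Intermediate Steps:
$v = -3$ ($v = \left(-2 + 1\right) 3 = \left(-1\right) 3 = -3$)
$g = -13$ ($g = -4 - 9 = -13$)
$J{\left(E,b \right)} = - 6 b$ ($J{\left(E,b \right)} = \left(-3\right) 2 b = - 6 b$)
$t{\left(S \right)} = 30 + S$ ($t{\left(S \right)} = S - -30 = S + 30 = 30 + S$)
$t{\left(53 \right)} - 13272 = \left(30 + 53\right) - 13272 = 83 - 13272 = -13189$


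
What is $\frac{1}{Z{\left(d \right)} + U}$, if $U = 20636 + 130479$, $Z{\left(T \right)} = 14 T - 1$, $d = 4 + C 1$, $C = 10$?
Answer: $\frac{1}{151310} \approx 6.6089 \cdot 10^{-6}$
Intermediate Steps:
$d = 14$ ($d = 4 + 10 \cdot 1 = 4 + 10 = 14$)
$Z{\left(T \right)} = -1 + 14 T$
$U = 151115$
$\frac{1}{Z{\left(d \right)} + U} = \frac{1}{\left(-1 + 14 \cdot 14\right) + 151115} = \frac{1}{\left(-1 + 196\right) + 151115} = \frac{1}{195 + 151115} = \frac{1}{151310}$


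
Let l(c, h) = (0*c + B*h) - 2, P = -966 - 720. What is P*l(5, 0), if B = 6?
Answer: 3372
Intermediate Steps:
P = -1686
l(c, h) = -2 + 6*h (l(c, h) = (0*c + 6*h) - 2 = (0 + 6*h) - 2 = 6*h - 2 = -2 + 6*h)
P*l(5, 0) = -1686*(-2 + 6*0) = -1686*(-2 + 0) = -1686*(-2) = 3372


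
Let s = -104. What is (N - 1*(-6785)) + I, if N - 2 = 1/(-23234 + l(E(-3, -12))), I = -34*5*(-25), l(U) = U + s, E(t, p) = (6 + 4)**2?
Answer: 256477805/23238 ≈ 11037.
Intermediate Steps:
E(t, p) = 100 (E(t, p) = 10**2 = 100)
l(U) = -104 + U (l(U) = U - 104 = -104 + U)
I = 4250 (I = -170*(-25) = 4250)
N = 46475/23238 (N = 2 + 1/(-23234 + (-104 + 100)) = 2 + 1/(-23234 - 4) = 2 + 1/(-23238) = 2 - 1/23238 = 46475/23238 ≈ 2.0000)
(N - 1*(-6785)) + I = (46475/23238 - 1*(-6785)) + 4250 = (46475/23238 + 6785) + 4250 = 157716305/23238 + 4250 = 256477805/23238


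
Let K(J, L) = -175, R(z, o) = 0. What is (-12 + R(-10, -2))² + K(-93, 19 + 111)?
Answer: -31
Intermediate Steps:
(-12 + R(-10, -2))² + K(-93, 19 + 111) = (-12 + 0)² - 175 = (-12)² - 175 = 144 - 175 = -31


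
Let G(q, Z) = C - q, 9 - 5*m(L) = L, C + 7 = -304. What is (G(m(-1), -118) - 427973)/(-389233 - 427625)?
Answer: 71381/136143 ≈ 0.52431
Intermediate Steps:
C = -311 (C = -7 - 304 = -311)
m(L) = 9/5 - L/5
G(q, Z) = -311 - q
(G(m(-1), -118) - 427973)/(-389233 - 427625) = ((-311 - (9/5 - 1/5*(-1))) - 427973)/(-389233 - 427625) = ((-311 - (9/5 + 1/5)) - 427973)/(-816858) = ((-311 - 1*2) - 427973)*(-1/816858) = ((-311 - 2) - 427973)*(-1/816858) = (-313 - 427973)*(-1/816858) = -428286*(-1/816858) = 71381/136143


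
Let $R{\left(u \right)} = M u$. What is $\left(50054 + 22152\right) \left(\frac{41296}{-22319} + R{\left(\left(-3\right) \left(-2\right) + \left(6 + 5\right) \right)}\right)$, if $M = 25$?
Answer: $\frac{681933609474}{22319} \approx 3.0554 \cdot 10^{7}$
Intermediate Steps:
$R{\left(u \right)} = 25 u$
$\left(50054 + 22152\right) \left(\frac{41296}{-22319} + R{\left(\left(-3\right) \left(-2\right) + \left(6 + 5\right) \right)}\right) = \left(50054 + 22152\right) \left(\frac{41296}{-22319} + 25 \left(\left(-3\right) \left(-2\right) + \left(6 + 5\right)\right)\right) = 72206 \left(41296 \left(- \frac{1}{22319}\right) + 25 \left(6 + 11\right)\right) = 72206 \left(- \frac{41296}{22319} + 25 \cdot 17\right) = 72206 \left(- \frac{41296}{22319} + 425\right) = 72206 \cdot \frac{9444279}{22319} = \frac{681933609474}{22319}$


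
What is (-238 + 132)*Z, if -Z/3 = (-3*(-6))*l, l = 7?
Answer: 40068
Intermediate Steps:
Z = -378 (Z = -3*(-3*(-6))*7 = -54*7 = -3*126 = -378)
(-238 + 132)*Z = (-238 + 132)*(-378) = -106*(-378) = 40068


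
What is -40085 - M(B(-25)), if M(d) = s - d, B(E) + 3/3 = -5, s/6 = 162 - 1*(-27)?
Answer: -41225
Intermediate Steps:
s = 1134 (s = 6*(162 - 1*(-27)) = 6*(162 + 27) = 6*189 = 1134)
B(E) = -6 (B(E) = -1 - 5 = -6)
M(d) = 1134 - d
-40085 - M(B(-25)) = -40085 - (1134 - 1*(-6)) = -40085 - (1134 + 6) = -40085 - 1*1140 = -40085 - 1140 = -41225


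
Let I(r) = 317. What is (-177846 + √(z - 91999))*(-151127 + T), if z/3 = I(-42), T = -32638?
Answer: 32681870190 - 367530*I*√22762 ≈ 3.2682e+10 - 5.545e+7*I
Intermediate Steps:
z = 951 (z = 3*317 = 951)
(-177846 + √(z - 91999))*(-151127 + T) = (-177846 + √(951 - 91999))*(-151127 - 32638) = (-177846 + √(-91048))*(-183765) = (-177846 + 2*I*√22762)*(-183765) = 32681870190 - 367530*I*√22762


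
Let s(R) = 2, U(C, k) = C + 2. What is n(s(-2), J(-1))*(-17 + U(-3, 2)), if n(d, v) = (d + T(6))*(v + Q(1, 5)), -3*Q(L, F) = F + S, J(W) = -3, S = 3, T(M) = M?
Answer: 816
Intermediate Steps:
U(C, k) = 2 + C
Q(L, F) = -1 - F/3 (Q(L, F) = -(F + 3)/3 = -(3 + F)/3 = -1 - F/3)
n(d, v) = (6 + d)*(-8/3 + v) (n(d, v) = (d + 6)*(v + (-1 - ⅓*5)) = (6 + d)*(v + (-1 - 5/3)) = (6 + d)*(v - 8/3) = (6 + d)*(-8/3 + v))
n(s(-2), J(-1))*(-17 + U(-3, 2)) = (-16 + 6*(-3) - 8/3*2 + 2*(-3))*(-17 + (2 - 3)) = (-16 - 18 - 16/3 - 6)*(-17 - 1) = -136/3*(-18) = 816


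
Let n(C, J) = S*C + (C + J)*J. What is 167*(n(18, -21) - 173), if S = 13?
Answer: 20708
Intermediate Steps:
n(C, J) = 13*C + J*(C + J) (n(C, J) = 13*C + (C + J)*J = 13*C + J*(C + J))
167*(n(18, -21) - 173) = 167*(((-21)**2 + 13*18 + 18*(-21)) - 173) = 167*((441 + 234 - 378) - 173) = 167*(297 - 173) = 167*124 = 20708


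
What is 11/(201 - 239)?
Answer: -11/38 ≈ -0.28947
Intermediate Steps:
11/(201 - 239) = 11/(-38) = 11*(-1/38) = -11/38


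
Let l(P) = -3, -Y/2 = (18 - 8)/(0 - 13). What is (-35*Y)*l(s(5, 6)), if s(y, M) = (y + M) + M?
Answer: 2100/13 ≈ 161.54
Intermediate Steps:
s(y, M) = y + 2*M (s(y, M) = (M + y) + M = y + 2*M)
Y = 20/13 (Y = -2*(18 - 8)/(0 - 13) = -20/(-13) = -20*(-1)/13 = -2*(-10/13) = 20/13 ≈ 1.5385)
(-35*Y)*l(s(5, 6)) = -35*20/13*(-3) = -700/13*(-3) = 2100/13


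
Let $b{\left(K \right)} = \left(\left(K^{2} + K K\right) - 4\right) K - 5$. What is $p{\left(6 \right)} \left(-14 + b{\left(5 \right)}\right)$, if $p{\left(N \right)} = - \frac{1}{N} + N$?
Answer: $\frac{7385}{6} \approx 1230.8$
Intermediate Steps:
$b{\left(K \right)} = -5 + K \left(-4 + 2 K^{2}\right)$ ($b{\left(K \right)} = \left(\left(K^{2} + K^{2}\right) - 4\right) K - 5 = \left(2 K^{2} - 4\right) K - 5 = \left(-4 + 2 K^{2}\right) K - 5 = K \left(-4 + 2 K^{2}\right) - 5 = -5 + K \left(-4 + 2 K^{2}\right)$)
$p{\left(N \right)} = N - \frac{1}{N}$
$p{\left(6 \right)} \left(-14 + b{\left(5 \right)}\right) = \left(6 - \frac{1}{6}\right) \left(-14 - \left(25 - 250\right)\right) = \left(6 - \frac{1}{6}\right) \left(-14 - -225\right) = \frac{35 \left(-14 + 225\right)}{6} = \frac{35}{6} \cdot 211 = \frac{7385}{6}$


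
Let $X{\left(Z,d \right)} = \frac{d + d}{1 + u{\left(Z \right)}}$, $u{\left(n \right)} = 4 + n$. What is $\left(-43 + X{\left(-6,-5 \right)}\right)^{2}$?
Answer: $1089$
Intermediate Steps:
$X{\left(Z,d \right)} = \frac{2 d}{5 + Z}$ ($X{\left(Z,d \right)} = \frac{d + d}{1 + \left(4 + Z\right)} = \frac{2 d}{5 + Z}$)
$\left(-43 + X{\left(-6,-5 \right)}\right)^{2} = \left(-43 + 2 \left(-5\right) \frac{1}{5 - 6}\right)^{2} = \left(-43 + 2 \left(-5\right) \frac{1}{-1}\right)^{2} = \left(-43 + 2 \left(-5\right) \left(-1\right)\right)^{2} = \left(-43 + 10\right)^{2} = \left(-33\right)^{2} = 1089$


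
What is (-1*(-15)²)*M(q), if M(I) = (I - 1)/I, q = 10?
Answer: -405/2 ≈ -202.50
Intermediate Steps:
M(I) = (-1 + I)/I
(-1*(-15)²)*M(q) = (-1*(-15)²)*((-1 + 10)/10) = (-1*225)*((⅒)*9) = -225*9/10 = -405/2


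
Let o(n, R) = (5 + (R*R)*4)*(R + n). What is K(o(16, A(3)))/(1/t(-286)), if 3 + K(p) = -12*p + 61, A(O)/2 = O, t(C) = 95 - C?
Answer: -14964918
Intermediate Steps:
A(O) = 2*O
o(n, R) = (5 + 4*R²)*(R + n) (o(n, R) = (5 + R²*4)*(R + n) = (5 + 4*R²)*(R + n))
K(p) = 58 - 12*p (K(p) = -3 + (-12*p + 61) = -3 + (61 - 12*p) = 58 - 12*p)
K(o(16, A(3)))/(1/t(-286)) = (58 - 12*(4*(2*3)³ + 5*(2*3) + 5*16 + 4*16*(2*3)²))/(1/(95 - 1*(-286))) = (58 - 12*(4*6³ + 5*6 + 80 + 4*16*6²))/(1/(95 + 286)) = (58 - 12*(4*216 + 30 + 80 + 4*16*36))/(1/381) = (58 - 12*(864 + 30 + 80 + 2304))/(1/381) = (58 - 12*3278)*381 = (58 - 39336)*381 = -39278*381 = -14964918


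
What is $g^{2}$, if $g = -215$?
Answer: $46225$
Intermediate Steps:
$g^{2} = \left(-215\right)^{2} = 46225$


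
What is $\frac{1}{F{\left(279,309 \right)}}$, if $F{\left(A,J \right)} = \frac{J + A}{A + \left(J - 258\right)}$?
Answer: $\frac{55}{98} \approx 0.56122$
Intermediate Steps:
$F{\left(A,J \right)} = \frac{A + J}{-258 + A + J}$ ($F{\left(A,J \right)} = \frac{A + J}{A + \left(-258 + J\right)} = \frac{A + J}{-258 + A + J}$)
$\frac{1}{F{\left(279,309 \right)}} = \frac{1}{\frac{1}{-258 + 279 + 309} \left(279 + 309\right)} = \frac{1}{\frac{1}{330} \cdot 588} = \frac{1}{\frac{98}{55}} = \frac{55}{98}$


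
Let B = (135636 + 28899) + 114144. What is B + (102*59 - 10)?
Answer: 284687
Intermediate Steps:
B = 278679 (B = 164535 + 114144 = 278679)
B + (102*59 - 10) = 278679 + (102*59 - 10) = 278679 + (6018 - 10) = 278679 + 6008 = 284687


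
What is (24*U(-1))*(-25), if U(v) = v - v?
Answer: 0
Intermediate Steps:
U(v) = 0
(24*U(-1))*(-25) = (24*0)*(-25) = 0*(-25) = 0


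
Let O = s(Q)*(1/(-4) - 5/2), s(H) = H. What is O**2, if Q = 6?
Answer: 1089/4 ≈ 272.25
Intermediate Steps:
O = -33/2 (O = 6*(1/(-4) - 5/2) = 6*(1*(-1/4) - 5*1/2) = 6*(-1/4 - 5/2) = 6*(-11/4) = -33/2 ≈ -16.500)
O**2 = (-33/2)**2 = 1089/4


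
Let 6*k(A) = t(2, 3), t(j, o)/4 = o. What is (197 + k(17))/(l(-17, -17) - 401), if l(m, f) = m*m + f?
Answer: -199/129 ≈ -1.5426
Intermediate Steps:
t(j, o) = 4*o
k(A) = 2 (k(A) = (4*3)/6 = (⅙)*12 = 2)
l(m, f) = f + m² (l(m, f) = m² + f = f + m²)
(197 + k(17))/(l(-17, -17) - 401) = (197 + 2)/((-17 + (-17)²) - 401) = 199/((-17 + 289) - 401) = 199/(272 - 401) = 199/(-129) = 199*(-1/129) = -199/129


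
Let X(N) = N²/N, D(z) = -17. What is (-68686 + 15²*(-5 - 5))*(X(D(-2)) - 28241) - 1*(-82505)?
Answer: 2004591993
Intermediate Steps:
X(N) = N
(-68686 + 15²*(-5 - 5))*(X(D(-2)) - 28241) - 1*(-82505) = (-68686 + 15²*(-5 - 5))*(-17 - 28241) - 1*(-82505) = (-68686 + 225*(-10))*(-28258) + 82505 = (-68686 - 2250)*(-28258) + 82505 = -70936*(-28258) + 82505 = 2004509488 + 82505 = 2004591993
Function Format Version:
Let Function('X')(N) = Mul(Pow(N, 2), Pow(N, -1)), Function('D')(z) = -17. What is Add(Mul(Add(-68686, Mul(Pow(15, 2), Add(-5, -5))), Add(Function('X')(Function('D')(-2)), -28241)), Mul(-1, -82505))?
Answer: 2004591993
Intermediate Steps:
Function('X')(N) = N
Add(Mul(Add(-68686, Mul(Pow(15, 2), Add(-5, -5))), Add(Function('X')(Function('D')(-2)), -28241)), Mul(-1, -82505)) = Add(Mul(Add(-68686, Mul(Pow(15, 2), Add(-5, -5))), Add(-17, -28241)), Mul(-1, -82505)) = Add(Mul(Add(-68686, Mul(225, -10)), -28258), 82505) = Add(Mul(Add(-68686, -2250), -28258), 82505) = Add(Mul(-70936, -28258), 82505) = Add(2004509488, 82505) = 2004591993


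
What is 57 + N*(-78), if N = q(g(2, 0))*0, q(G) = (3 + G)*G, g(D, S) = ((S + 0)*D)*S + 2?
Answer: 57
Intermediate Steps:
g(D, S) = 2 + D*S² (g(D, S) = (S*D)*S + 2 = (D*S)*S + 2 = D*S² + 2 = 2 + D*S²)
q(G) = G*(3 + G)
N = 0 (N = ((2 + 2*0²)*(3 + (2 + 2*0²)))*0 = ((2 + 2*0)*(3 + (2 + 2*0)))*0 = ((2 + 0)*(3 + (2 + 0)))*0 = (2*(3 + 2))*0 = (2*5)*0 = 10*0 = 0)
57 + N*(-78) = 57 + 0*(-78) = 57 + 0 = 57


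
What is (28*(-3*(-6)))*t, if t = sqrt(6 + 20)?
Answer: 504*sqrt(26) ≈ 2569.9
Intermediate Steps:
t = sqrt(26) ≈ 5.0990
(28*(-3*(-6)))*t = (28*(-3*(-6)))*sqrt(26) = (28*18)*sqrt(26) = 504*sqrt(26)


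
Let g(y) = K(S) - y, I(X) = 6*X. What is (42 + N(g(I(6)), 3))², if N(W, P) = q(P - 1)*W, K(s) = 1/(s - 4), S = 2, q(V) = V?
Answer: 961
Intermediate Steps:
K(s) = 1/(-4 + s)
g(y) = -½ - y (g(y) = 1/(-4 + 2) - y = 1/(-2) - y = -½ - y)
N(W, P) = W*(-1 + P) (N(W, P) = (P - 1)*W = (-1 + P)*W = W*(-1 + P))
(42 + N(g(I(6)), 3))² = (42 + (-½ - 6*6)*(-1 + 3))² = (42 + (-½ - 1*36)*2)² = (42 + (-½ - 36)*2)² = (42 - 73/2*2)² = (42 - 73)² = (-31)² = 961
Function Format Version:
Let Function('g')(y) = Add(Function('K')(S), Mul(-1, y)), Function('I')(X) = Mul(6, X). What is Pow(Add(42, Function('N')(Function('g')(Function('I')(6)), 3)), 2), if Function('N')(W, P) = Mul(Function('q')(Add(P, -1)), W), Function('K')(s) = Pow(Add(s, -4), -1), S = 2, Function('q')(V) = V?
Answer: 961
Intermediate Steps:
Function('K')(s) = Pow(Add(-4, s), -1)
Function('g')(y) = Add(Rational(-1, 2), Mul(-1, y)) (Function('g')(y) = Add(Pow(Add(-4, 2), -1), Mul(-1, y)) = Add(Pow(-2, -1), Mul(-1, y)) = Add(Rational(-1, 2), Mul(-1, y)))
Function('N')(W, P) = Mul(W, Add(-1, P)) (Function('N')(W, P) = Mul(Add(P, -1), W) = Mul(Add(-1, P), W) = Mul(W, Add(-1, P)))
Pow(Add(42, Function('N')(Function('g')(Function('I')(6)), 3)), 2) = Pow(Add(42, Mul(Add(Rational(-1, 2), Mul(-1, Mul(6, 6))), Add(-1, 3))), 2) = Pow(Add(42, Mul(Add(Rational(-1, 2), Mul(-1, 36)), 2)), 2) = Pow(Add(42, Mul(Add(Rational(-1, 2), -36), 2)), 2) = Pow(Add(42, Mul(Rational(-73, 2), 2)), 2) = Pow(Add(42, -73), 2) = Pow(-31, 2) = 961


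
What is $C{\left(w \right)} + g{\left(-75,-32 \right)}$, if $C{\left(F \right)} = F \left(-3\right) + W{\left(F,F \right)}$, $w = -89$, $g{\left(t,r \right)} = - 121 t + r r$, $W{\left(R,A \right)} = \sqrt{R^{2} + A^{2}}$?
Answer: $10366 + 89 \sqrt{2} \approx 10492.0$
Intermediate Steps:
$W{\left(R,A \right)} = \sqrt{A^{2} + R^{2}}$
$g{\left(t,r \right)} = r^{2} - 121 t$ ($g{\left(t,r \right)} = - 121 t + r^{2} = r^{2} - 121 t$)
$C{\left(F \right)} = - 3 F + \sqrt{2} \sqrt{F^{2}}$ ($C{\left(F \right)} = F \left(-3\right) + \sqrt{F^{2} + F^{2}} = - 3 F + \sqrt{2 F^{2}} = - 3 F + \sqrt{2} \sqrt{F^{2}}$)
$C{\left(w \right)} + g{\left(-75,-32 \right)} = \left(\left(-3\right) \left(-89\right) + \sqrt{2} \sqrt{\left(-89\right)^{2}}\right) + \left(\left(-32\right)^{2} - -9075\right) = \left(267 + \sqrt{2} \sqrt{7921}\right) + \left(1024 + 9075\right) = \left(267 + \sqrt{2} \cdot 89\right) + 10099 = \left(267 + 89 \sqrt{2}\right) + 10099 = 10366 + 89 \sqrt{2}$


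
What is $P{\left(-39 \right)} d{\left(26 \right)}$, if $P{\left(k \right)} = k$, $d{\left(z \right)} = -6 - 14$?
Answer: $780$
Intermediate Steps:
$d{\left(z \right)} = -20$
$P{\left(-39 \right)} d{\left(26 \right)} = \left(-39\right) \left(-20\right) = 780$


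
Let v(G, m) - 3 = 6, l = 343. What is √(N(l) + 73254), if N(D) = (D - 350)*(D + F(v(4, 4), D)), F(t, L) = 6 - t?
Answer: √70874 ≈ 266.22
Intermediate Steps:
v(G, m) = 9 (v(G, m) = 3 + 6 = 9)
N(D) = (-350 + D)*(-3 + D) (N(D) = (D - 350)*(D + (6 - 1*9)) = (-350 + D)*(D + (6 - 9)) = (-350 + D)*(D - 3) = (-350 + D)*(-3 + D))
√(N(l) + 73254) = √((1050 + 343² - 353*343) + 73254) = √((1050 + 117649 - 121079) + 73254) = √(-2380 + 73254) = √70874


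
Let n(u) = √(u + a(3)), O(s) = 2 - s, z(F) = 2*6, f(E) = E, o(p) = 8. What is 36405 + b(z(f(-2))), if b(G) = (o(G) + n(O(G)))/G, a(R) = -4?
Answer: 109217/3 + I*√14/12 ≈ 36406.0 + 0.3118*I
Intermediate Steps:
z(F) = 12
n(u) = √(-4 + u) (n(u) = √(u - 4) = √(-4 + u))
b(G) = (8 + √(-2 - G))/G (b(G) = (8 + √(-4 + (2 - G)))/G = (8 + √(-2 - G))/G)
36405 + b(z(f(-2))) = 36405 + (8 + √(-2 - 1*12))/12 = 36405 + (8 + √(-2 - 12))/12 = 36405 + (8 + √(-14))/12 = 36405 + (8 + I*√14)/12 = 36405 + (⅔ + I*√14/12) = 109217/3 + I*√14/12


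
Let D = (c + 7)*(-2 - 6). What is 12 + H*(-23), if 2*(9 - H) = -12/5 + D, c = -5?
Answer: -2033/5 ≈ -406.60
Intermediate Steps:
D = -16 (D = (-5 + 7)*(-2 - 6) = 2*(-8) = -16)
H = 91/5 (H = 9 - (-12/5 - 16)/2 = 9 - 1/2*(-92/5) = 9 + 46/5 = 91/5 ≈ 18.200)
12 + H*(-23) = 12 + (91/5)*(-23) = 12 - 2093/5 = -2033/5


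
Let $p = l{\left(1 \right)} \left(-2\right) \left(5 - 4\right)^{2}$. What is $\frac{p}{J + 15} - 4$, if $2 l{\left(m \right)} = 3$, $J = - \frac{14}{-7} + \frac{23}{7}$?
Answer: $- \frac{589}{142} \approx -4.1479$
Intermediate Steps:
$J = \frac{37}{7}$ ($J = \left(-14\right) \left(- \frac{1}{7}\right) + 23 \cdot \frac{1}{7} = 2 + \frac{23}{7} = \frac{37}{7} \approx 5.2857$)
$l{\left(m \right)} = \frac{3}{2}$ ($l{\left(m \right)} = \frac{1}{2} \cdot 3 = \frac{3}{2}$)
$p = -3$ ($p = \frac{3}{2} \left(-2\right) \left(5 - 4\right)^{2} = - 3 \cdot 1^{2} = \left(-3\right) 1 = -3$)
$\frac{p}{J + 15} - 4 = \frac{1}{\frac{37}{7} + 15} \left(-3\right) - 4 = \frac{1}{\frac{142}{7}} \left(-3\right) - 4 = \frac{7}{142} \left(-3\right) - 4 = - \frac{21}{142} - 4 = - \frac{589}{142}$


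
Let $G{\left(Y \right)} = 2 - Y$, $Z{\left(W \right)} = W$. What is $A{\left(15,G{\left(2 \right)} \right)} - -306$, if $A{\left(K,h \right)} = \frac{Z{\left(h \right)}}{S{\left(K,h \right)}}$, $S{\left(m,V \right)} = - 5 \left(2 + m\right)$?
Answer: $306$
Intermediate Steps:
$S{\left(m,V \right)} = -10 - 5 m$
$A{\left(K,h \right)} = \frac{h}{-10 - 5 K}$
$A{\left(15,G{\left(2 \right)} \right)} - -306 = - \frac{2 - 2}{10 + 5 \cdot 15} - -306 = - \frac{2 - 2}{10 + 75} + 306 = \left(-1\right) 0 \cdot \frac{1}{85} + 306 = 0 + 306 = 306$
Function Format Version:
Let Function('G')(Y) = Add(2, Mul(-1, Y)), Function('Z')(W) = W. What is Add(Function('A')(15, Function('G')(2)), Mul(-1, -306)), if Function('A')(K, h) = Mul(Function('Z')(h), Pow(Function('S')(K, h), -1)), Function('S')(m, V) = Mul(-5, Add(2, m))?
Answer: 306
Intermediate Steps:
Function('S')(m, V) = Add(-10, Mul(-5, m))
Function('A')(K, h) = Mul(h, Pow(Add(-10, Mul(-5, K)), -1))
Add(Function('A')(15, Function('G')(2)), Mul(-1, -306)) = Add(Mul(-1, Add(2, Mul(-1, 2)), Pow(Add(10, Mul(5, 15)), -1)), Mul(-1, -306)) = Add(Mul(-1, Add(2, -2), Pow(Add(10, 75), -1)), 306) = Add(Mul(-1, 0, Pow(85, -1)), 306) = Add(Mul(-1, 0, Rational(1, 85)), 306) = Add(0, 306) = 306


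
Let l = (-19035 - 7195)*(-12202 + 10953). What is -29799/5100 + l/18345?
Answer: 11102387623/6237300 ≈ 1780.0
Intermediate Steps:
l = 32761270 (l = -26230*(-1249) = 32761270)
-29799/5100 + l/18345 = -29799/5100 + 32761270/18345 = -29799*1/5100 + 32761270*(1/18345) = -9933/1700 + 6552254/3669 = 11102387623/6237300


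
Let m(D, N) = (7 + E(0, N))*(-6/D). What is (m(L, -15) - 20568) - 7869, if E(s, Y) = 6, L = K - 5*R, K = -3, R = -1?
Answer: -28476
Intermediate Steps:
L = 2 (L = -3 - 5*(-1) = -3 + 5 = 2)
m(D, N) = -78/D (m(D, N) = (7 + 6)*(-6/D) = 13*(-6/D) = -78/D)
(m(L, -15) - 20568) - 7869 = (-78/2 - 20568) - 7869 = (-78*1/2 - 20568) - 7869 = (-39 - 20568) - 7869 = -20607 - 7869 = -28476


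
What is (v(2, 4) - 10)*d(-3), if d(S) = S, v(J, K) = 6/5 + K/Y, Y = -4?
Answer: 147/5 ≈ 29.400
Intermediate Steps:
v(J, K) = 6/5 - K/4 (v(J, K) = 6/5 + K/(-4) = 6*(⅕) + K*(-¼) = 6/5 - K/4)
(v(2, 4) - 10)*d(-3) = ((6/5 - ¼*4) - 10)*(-3) = ((6/5 - 1) - 10)*(-3) = (⅕ - 10)*(-3) = -49/5*(-3) = 147/5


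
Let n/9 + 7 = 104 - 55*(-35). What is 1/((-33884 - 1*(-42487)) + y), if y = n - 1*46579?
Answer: -1/19778 ≈ -5.0561e-5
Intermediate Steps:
n = 18198 (n = -63 + 9*(104 - 55*(-35)) = -63 + 9*(104 + 1925) = -63 + 9*2029 = -63 + 18261 = 18198)
y = -28381 (y = 18198 - 1*46579 = 18198 - 46579 = -28381)
1/((-33884 - 1*(-42487)) + y) = 1/((-33884 - 1*(-42487)) - 28381) = 1/((-33884 + 42487) - 28381) = 1/(8603 - 28381) = 1/(-19778) = -1/19778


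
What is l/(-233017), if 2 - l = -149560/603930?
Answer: -135742/14072595681 ≈ -9.6458e-6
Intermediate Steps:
l = 135742/60393 (l = 2 - (-149560)/603930 = 2 - 1*(-14956/60393) = 2 + 14956/60393 = 135742/60393 ≈ 2.2476)
l/(-233017) = (135742/60393)/(-233017) = (135742/60393)*(-1/233017) = -135742/14072595681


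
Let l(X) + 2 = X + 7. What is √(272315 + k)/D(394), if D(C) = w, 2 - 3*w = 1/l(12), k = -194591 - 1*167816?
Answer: 34*I*√22523/11 ≈ 463.87*I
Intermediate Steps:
l(X) = 5 + X (l(X) = -2 + (X + 7) = -2 + (7 + X) = 5 + X)
k = -362407 (k = -194591 - 167816 = -362407)
w = 11/17 (w = ⅔ - 1/(3*(5 + 12)) = ⅔ - ⅓/17 = ⅔ - ⅓*1/17 = ⅔ - 1/51 = 11/17 ≈ 0.64706)
D(C) = 11/17
√(272315 + k)/D(394) = √(272315 - 362407)/(11/17) = √(-90092)*(17/11) = (2*I*√22523)*(17/11) = 34*I*√22523/11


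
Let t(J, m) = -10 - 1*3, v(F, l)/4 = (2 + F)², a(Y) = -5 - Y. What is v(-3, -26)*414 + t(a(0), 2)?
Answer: 1643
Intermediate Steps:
v(F, l) = 4*(2 + F)²
t(J, m) = -13 (t(J, m) = -10 - 3 = -13)
v(-3, -26)*414 + t(a(0), 2) = (4*(2 - 3)²)*414 - 13 = (4*(-1)²)*414 - 13 = (4*1)*414 - 13 = 4*414 - 13 = 1656 - 13 = 1643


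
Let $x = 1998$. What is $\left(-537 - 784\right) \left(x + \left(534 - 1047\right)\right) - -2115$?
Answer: $-1959570$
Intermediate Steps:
$\left(-537 - 784\right) \left(x + \left(534 - 1047\right)\right) - -2115 = \left(-537 - 784\right) \left(1998 + \left(534 - 1047\right)\right) - -2115 = - 1321 \left(1998 + \left(534 - 1047\right)\right) + 2115 = - 1321 \left(1998 - 513\right) + 2115 = \left(-1321\right) 1485 + 2115 = -1961685 + 2115 = -1959570$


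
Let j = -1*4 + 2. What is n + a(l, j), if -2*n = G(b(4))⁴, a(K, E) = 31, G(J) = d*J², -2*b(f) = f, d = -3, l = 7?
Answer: -10337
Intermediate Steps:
j = -2 (j = -4 + 2 = -2)
b(f) = -f/2
G(J) = -3*J²
n = -10368 (n = -(-3*(-½*4)²)⁴/2 = -(-3*(-2)²)⁴/2 = -(-3*4)⁴/2 = -½*(-12)⁴ = -½*20736 = -10368)
n + a(l, j) = -10368 + 31 = -10337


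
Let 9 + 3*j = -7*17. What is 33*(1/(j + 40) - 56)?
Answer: -14883/8 ≈ -1860.4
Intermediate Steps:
j = -128/3 (j = -3 + (-7*17)/3 = -3 + (⅓)*(-119) = -3 - 119/3 = -128/3 ≈ -42.667)
33*(1/(j + 40) - 56) = 33*(1/(-128/3 + 40) - 56) = 33*(1/(-8/3) - 56) = 33*(-3/8 - 56) = 33*(-451/8) = -14883/8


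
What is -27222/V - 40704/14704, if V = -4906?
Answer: 6268077/2254307 ≈ 2.7805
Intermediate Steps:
-27222/V - 40704/14704 = -27222/(-4906) - 40704/14704 = -27222*(-1/4906) - 40704*1/14704 = 13611/2453 - 2544/919 = 6268077/2254307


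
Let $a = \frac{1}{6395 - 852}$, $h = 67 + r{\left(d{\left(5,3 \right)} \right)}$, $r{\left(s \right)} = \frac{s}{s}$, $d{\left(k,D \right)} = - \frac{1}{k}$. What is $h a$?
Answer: $\frac{68}{5543} \approx 0.012268$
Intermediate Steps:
$r{\left(s \right)} = 1$
$h = 68$ ($h = 67 + 1 = 68$)
$a = \frac{1}{5543} \approx 0.00018041$
$h a = 68 \cdot \frac{1}{5543} = \frac{68}{5543}$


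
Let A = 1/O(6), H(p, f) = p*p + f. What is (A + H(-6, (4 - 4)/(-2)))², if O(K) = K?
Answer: 47089/36 ≈ 1308.0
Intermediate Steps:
H(p, f) = f + p² (H(p, f) = p² + f = f + p²)
A = ⅙ (A = 1/6 = ⅙ ≈ 0.16667)
(A + H(-6, (4 - 4)/(-2)))² = (⅙ + ((4 - 4)/(-2) + (-6)²))² = (⅙ + (0*(-½) + 36))² = (⅙ + (0 + 36))² = (⅙ + 36)² = (217/6)² = 47089/36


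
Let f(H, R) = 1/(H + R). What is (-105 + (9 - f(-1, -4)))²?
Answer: 229441/25 ≈ 9177.6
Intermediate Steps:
(-105 + (9 - f(-1, -4)))² = (-105 + (9 - 1/(-1 - 4)))² = (-105 + (9 - 1/(-5)))² = (-105 + (9 - 1*(-⅕)))² = (-105 + (9 + ⅕))² = (-105 + 46/5)² = (-479/5)² = 229441/25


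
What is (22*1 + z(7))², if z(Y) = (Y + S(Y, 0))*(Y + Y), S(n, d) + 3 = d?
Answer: 6084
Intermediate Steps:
S(n, d) = -3 + d
z(Y) = 2*Y*(-3 + Y) (z(Y) = (Y + (-3 + 0))*(Y + Y) = (Y - 3)*(2*Y) = (-3 + Y)*(2*Y) = 2*Y*(-3 + Y))
(22*1 + z(7))² = (22*1 + 2*7*(-3 + 7))² = (22 + 2*7*4)² = (22 + 56)² = 78² = 6084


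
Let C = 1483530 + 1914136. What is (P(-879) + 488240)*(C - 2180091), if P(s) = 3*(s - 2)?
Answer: 591250767275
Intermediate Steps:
C = 3397666
P(s) = -6 + 3*s (P(s) = 3*(-2 + s) = -6 + 3*s)
(P(-879) + 488240)*(C - 2180091) = ((-6 + 3*(-879)) + 488240)*(3397666 - 2180091) = ((-6 - 2637) + 488240)*1217575 = (-2643 + 488240)*1217575 = 485597*1217575 = 591250767275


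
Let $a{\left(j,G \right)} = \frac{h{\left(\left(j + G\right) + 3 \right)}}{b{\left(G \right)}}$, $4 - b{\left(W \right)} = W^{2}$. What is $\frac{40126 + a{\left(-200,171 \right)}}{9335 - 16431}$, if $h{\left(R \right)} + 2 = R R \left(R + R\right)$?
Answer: $- \frac{146649877}{25933219} \approx -5.6549$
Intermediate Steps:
$b{\left(W \right)} = 4 - W^{2}$
$h{\left(R \right)} = -2 + 2 R^{3}$ ($h{\left(R \right)} = -2 + R R \left(R + R\right) = -2 + R^{2} \cdot 2 R = -2 + 2 R^{3}$)
$a{\left(j,G \right)} = \frac{-2 + 2 \left(3 + G + j\right)^{3}}{4 - G^{2}}$ ($a{\left(j,G \right)} = \frac{-2 + 2 \left(\left(j + G\right) + 3\right)^{3}}{4 - G^{2}} = \frac{-2 + 2 \left(\left(G + j\right) + 3\right)^{3}}{4 - G^{2}} = \frac{-2 + 2 \left(3 + G + j\right)^{3}}{4 - G^{2}}$)
$\frac{40126 + a{\left(-200,171 \right)}}{9335 - 16431} = \frac{40126 + \frac{2 \left(1 - \left(3 + 171 - 200\right)^{3}\right)}{-4 + 171^{2}}}{9335 - 16431} = \frac{40126 + \frac{2 \left(1 - \left(-26\right)^{3}\right)}{-4 + 29241}}{-7096} = \left(40126 + \frac{2 \left(1 - -17576\right)}{29237}\right) \left(- \frac{1}{7096}\right) = \left(40126 + 2 \cdot \frac{1}{29237} \left(1 + 17576\right)\right) \left(- \frac{1}{7096}\right) = \left(40126 + 2 \cdot \frac{1}{29237} \cdot 17577\right) \left(- \frac{1}{7096}\right) = \left(40126 + \frac{35154}{29237}\right) \left(- \frac{1}{7096}\right) = \frac{1173199016}{29237} \left(- \frac{1}{7096}\right) = - \frac{146649877}{25933219}$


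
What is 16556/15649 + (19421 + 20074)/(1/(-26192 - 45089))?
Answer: -44055739177099/15649 ≈ -2.8152e+9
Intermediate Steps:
16556/15649 + (19421 + 20074)/(1/(-26192 - 45089)) = 16556*(1/15649) + 39495/(1/(-71281)) = 16556/15649 + 39495/(-1/71281) = 16556/15649 + 39495*(-71281) = 16556/15649 - 2815243095 = -44055739177099/15649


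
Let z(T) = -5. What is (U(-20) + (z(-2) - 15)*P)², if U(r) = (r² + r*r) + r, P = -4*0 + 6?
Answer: 435600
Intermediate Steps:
P = 6 (P = 0 + 6 = 6)
U(r) = r + 2*r² (U(r) = (r² + r²) + r = 2*r² + r = r + 2*r²)
(U(-20) + (z(-2) - 15)*P)² = (-20*(1 + 2*(-20)) + (-5 - 15)*6)² = (-20*(1 - 40) - 20*6)² = (-20*(-39) - 120)² = (780 - 120)² = 660² = 435600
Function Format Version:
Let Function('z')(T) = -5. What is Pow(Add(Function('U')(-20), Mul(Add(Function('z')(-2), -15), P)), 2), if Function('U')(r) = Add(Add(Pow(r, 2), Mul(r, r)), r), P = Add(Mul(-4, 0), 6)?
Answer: 435600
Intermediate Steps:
P = 6 (P = Add(0, 6) = 6)
Function('U')(r) = Add(r, Mul(2, Pow(r, 2))) (Function('U')(r) = Add(Add(Pow(r, 2), Pow(r, 2)), r) = Add(Mul(2, Pow(r, 2)), r) = Add(r, Mul(2, Pow(r, 2))))
Pow(Add(Function('U')(-20), Mul(Add(Function('z')(-2), -15), P)), 2) = Pow(Add(Mul(-20, Add(1, Mul(2, -20))), Mul(Add(-5, -15), 6)), 2) = Pow(Add(Mul(-20, Add(1, -40)), Mul(-20, 6)), 2) = Pow(Add(Mul(-20, -39), -120), 2) = Pow(Add(780, -120), 2) = Pow(660, 2) = 435600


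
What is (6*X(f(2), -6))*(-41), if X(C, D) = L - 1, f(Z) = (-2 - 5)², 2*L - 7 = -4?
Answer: -123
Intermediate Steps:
L = 3/2 (L = 7/2 + (½)*(-4) = 7/2 - 2 = 3/2 ≈ 1.5000)
f(Z) = 49 (f(Z) = (-7)² = 49)
X(C, D) = ½ (X(C, D) = 3/2 - 1 = ½)
(6*X(f(2), -6))*(-41) = (6*(½))*(-41) = 3*(-41) = -123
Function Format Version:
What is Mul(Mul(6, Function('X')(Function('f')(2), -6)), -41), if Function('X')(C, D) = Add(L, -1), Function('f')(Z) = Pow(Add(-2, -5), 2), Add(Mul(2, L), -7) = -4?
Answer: -123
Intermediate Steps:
L = Rational(3, 2) (L = Add(Rational(7, 2), Mul(Rational(1, 2), -4)) = Add(Rational(7, 2), -2) = Rational(3, 2) ≈ 1.5000)
Function('f')(Z) = 49 (Function('f')(Z) = Pow(-7, 2) = 49)
Function('X')(C, D) = Rational(1, 2) (Function('X')(C, D) = Add(Rational(3, 2), -1) = Rational(1, 2))
Mul(Mul(6, Function('X')(Function('f')(2), -6)), -41) = Mul(Mul(6, Rational(1, 2)), -41) = Mul(3, -41) = -123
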